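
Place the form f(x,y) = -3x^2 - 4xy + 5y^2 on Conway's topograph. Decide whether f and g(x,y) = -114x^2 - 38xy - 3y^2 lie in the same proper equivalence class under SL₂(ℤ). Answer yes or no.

D₁ = 76, D₂ = 76
river cycle of f (length 6): (5, 4, -3), (-3, 8, 1), (1, 8, -3), (-3, 4, 5), (5, 6, -2), (-2, 6, 5)
river cycle of g (length 6): (-3, 8, 1), (1, 8, -3), (-3, 4, 5), (5, 6, -2), (-2, 6, 5), (5, 4, -3)
cycles coincide ⇒ equivalent

yes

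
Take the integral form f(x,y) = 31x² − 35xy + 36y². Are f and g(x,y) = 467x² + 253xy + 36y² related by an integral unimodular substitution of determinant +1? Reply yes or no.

D₁ = -3239, D₂ = -3239
f: translate: b→27 (≡-35 mod 62), so (31,-35,36)→(31,27,32)
f: reduced (well bottom): (31,27,32) with a≤c, −a<b≤a
g: flip: (467,253,36)→(36,-253,467)
g: translate: b→35 (≡-253 mod 72), so (36,-253,467)→(36,35,31)
g: flip: (36,35,31)→(31,-35,36)
g: translate: b→27 (≡-35 mod 62), so (31,-35,36)→(31,27,32)
g: reduced (well bottom): (31,27,32) with a≤c, −a<b≤a
reduced forms (31, 27, 32) vs (31, 27, 32) ⇒ equivalent

yes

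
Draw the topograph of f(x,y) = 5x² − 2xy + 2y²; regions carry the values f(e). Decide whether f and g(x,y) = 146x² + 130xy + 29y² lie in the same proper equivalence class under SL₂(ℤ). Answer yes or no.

D₁ = -36, D₂ = -36
f: flip: (5,-2,2)→(2,2,5)
f: reduced (well bottom): (2,2,5) with a≤c, −a<b≤a
g: flip: (146,130,29)→(29,-130,146)
g: translate: b→-14 (≡-130 mod 58), so (29,-130,146)→(29,-14,2)
g: flip: (29,-14,2)→(2,14,29)
g: translate: b→2 (≡14 mod 4), so (2,14,29)→(2,2,5)
g: reduced (well bottom): (2,2,5) with a≤c, −a<b≤a
reduced forms (2, 2, 5) vs (2, 2, 5) ⇒ equivalent

yes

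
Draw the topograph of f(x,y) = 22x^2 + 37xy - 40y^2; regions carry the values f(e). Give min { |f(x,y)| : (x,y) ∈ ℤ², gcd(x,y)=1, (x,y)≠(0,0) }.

river: ρ → (-40,43,19)
river: ρ → (19,33,-50)
river: ρ → (-50,67,2)
river: ρ → (2,69,-16)
river: ρ → (-16,59,22)
river: ρ → (22,29,-46)
river: ρ → (-46,63,5)
river: ρ → (5,67,-20)
river: ρ → (-20,53,26)
river: ρ → (26,51,-22)
river: ρ → (-22,37,40)
river: ρ → (40,43,-19)
river: ρ → (-19,33,50)
river: ρ → (50,67,-2)
river: ρ → (-2,69,16)
river: ρ → (16,59,-22)
river: ρ → (-22,29,46)
river: ρ → (46,63,-5)
river: ρ → (-5,67,20)
river: ρ → (20,53,-26)
river: ρ → (-26,51,22)
river: ρ → (22,37,-40)
closes: descent 0, river 22
min |a| on river = 2

2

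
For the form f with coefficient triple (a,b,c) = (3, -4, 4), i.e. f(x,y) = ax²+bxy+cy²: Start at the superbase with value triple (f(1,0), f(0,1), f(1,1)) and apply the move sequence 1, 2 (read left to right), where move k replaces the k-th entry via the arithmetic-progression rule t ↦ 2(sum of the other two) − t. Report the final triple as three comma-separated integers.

start (3,4,3) = (f(1,0),f(0,1),f(1,1))
replace slot 1: 2·(4+3) − 3 = 11 → (11,4,3)
replace slot 2: 2·(11+3) − 4 = 24 → (11,24,3)

11,24,3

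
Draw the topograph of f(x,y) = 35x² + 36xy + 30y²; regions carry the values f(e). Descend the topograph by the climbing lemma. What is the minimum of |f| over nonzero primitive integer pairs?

translate: b→-34 (≡36 mod 70), so (35,36,30)→(35,-34,29)
flip: (35,-34,29)→(29,34,35)
translate: b→-24 (≡34 mod 58), so (29,34,35)→(29,-24,30)
reduced (well bottom): (29,-24,30) with a≤c, −a<b≤a
well minimum = a = 29

29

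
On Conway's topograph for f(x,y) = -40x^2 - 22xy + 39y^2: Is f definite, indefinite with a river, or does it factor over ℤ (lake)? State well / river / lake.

D = b²−4ac = (-22)² − 4·(-40)·39 = 6724
D = 82² is a perfect square ⇒ form factors over ℤ ⇒ lakes

lake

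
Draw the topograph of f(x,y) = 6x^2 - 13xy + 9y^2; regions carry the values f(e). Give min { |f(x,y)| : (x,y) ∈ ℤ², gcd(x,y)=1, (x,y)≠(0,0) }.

translate: b→-1 (≡-13 mod 12), so (6,-13,9)→(6,-1,2)
flip: (6,-1,2)→(2,1,6)
reduced (well bottom): (2,1,6) with a≤c, −a<b≤a
well minimum = a = 2

2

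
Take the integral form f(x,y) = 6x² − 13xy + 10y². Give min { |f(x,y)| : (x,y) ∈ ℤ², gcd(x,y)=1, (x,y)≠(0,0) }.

translate: b→-1 (≡-13 mod 12), so (6,-13,10)→(6,-1,3)
flip: (6,-1,3)→(3,1,6)
reduced (well bottom): (3,1,6) with a≤c, −a<b≤a
well minimum = a = 3

3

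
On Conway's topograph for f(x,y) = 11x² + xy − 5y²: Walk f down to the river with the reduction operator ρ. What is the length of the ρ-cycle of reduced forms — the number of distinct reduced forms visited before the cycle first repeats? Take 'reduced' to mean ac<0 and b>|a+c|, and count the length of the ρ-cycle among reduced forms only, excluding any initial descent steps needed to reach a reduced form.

D = 221, ⌊√D⌋ = 14
descent: ρ → (-5,9,7)  [lands on river]
river: ρ → (7,5,-7)
river: ρ → (-7,9,5)
river: ρ → (5,11,-5)
ρ-cycle length = 4 (tail of 1 descent step not counted)

4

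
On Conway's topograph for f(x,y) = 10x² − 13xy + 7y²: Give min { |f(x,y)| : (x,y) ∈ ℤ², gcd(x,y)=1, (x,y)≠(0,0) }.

translate: b→7 (≡-13 mod 20), so (10,-13,7)→(10,7,4)
flip: (10,7,4)→(4,-7,10)
translate: b→1 (≡-7 mod 8), so (4,-7,10)→(4,1,7)
reduced (well bottom): (4,1,7) with a≤c, −a<b≤a
well minimum = a = 4

4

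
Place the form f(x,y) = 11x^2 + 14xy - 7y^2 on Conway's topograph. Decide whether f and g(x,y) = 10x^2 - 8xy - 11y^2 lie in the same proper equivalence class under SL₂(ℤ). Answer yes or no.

D₁ = 504, D₂ = 504
river cycle of f (length 10): (-7, 14, 11), (11, 8, -10), (-10, 12, 9), (9, 6, -13), (-13, 20, 2), (2, 20, -13), (-13, 6, 9), (9, 12, -10), (-10, 8, 11), (11, 14, -7)
river cycle of g (length 10): (-11, 8, 10), (10, 12, -9), (-9, 6, 13), (13, 20, -2), (-2, 20, 13), (13, 6, -9), (-9, 12, 10), (10, 8, -11), (-11, 14, 7), (7, 14, -11)
cycles differ ⇒ inequivalent

no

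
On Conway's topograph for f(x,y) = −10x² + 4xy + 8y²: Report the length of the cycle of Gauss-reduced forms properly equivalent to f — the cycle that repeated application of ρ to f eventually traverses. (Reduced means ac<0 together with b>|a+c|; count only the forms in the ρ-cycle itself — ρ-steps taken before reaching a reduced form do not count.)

D = 336, ⌊√D⌋ = 18
river: ρ → (8,12,-6)
river: ρ → (-6,12,8)
river: ρ → (8,4,-10)
river: ρ → (-10,16,2)
river: ρ → (2,16,-10)
river: ρ → (-10,4,8)
ρ-cycle length = 6 (tail of 0 descent steps not counted)

6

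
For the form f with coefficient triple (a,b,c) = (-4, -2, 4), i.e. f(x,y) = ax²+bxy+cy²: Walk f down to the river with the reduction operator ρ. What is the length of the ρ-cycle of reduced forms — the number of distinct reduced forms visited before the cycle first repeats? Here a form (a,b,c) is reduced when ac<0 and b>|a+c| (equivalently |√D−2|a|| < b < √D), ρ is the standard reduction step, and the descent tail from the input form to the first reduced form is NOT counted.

D = 68, ⌊√D⌋ = 8
descent: ρ → (4,2,-4)  [lands on river]
river: ρ → (-4,6,2)
river: ρ → (2,6,-4)
river: ρ → (-4,2,4)
river: ρ → (4,6,-2)
river: ρ → (-2,6,4)
ρ-cycle length = 6 (tail of 1 descent step not counted)

6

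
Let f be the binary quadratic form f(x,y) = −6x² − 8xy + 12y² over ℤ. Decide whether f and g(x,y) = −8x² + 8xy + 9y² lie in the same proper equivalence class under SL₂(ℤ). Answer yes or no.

D₁ = 352, D₂ = 352
river cycle of f (length 6): (12, 8, -6), (-6, 16, 4), (4, 16, -6), (-6, 8, 12), (12, 16, -2), (-2, 16, 12)
river cycle of g (length 6): (9, 10, -7), (-7, 18, 1), (1, 18, -7), (-7, 10, 9), (9, 8, -8), (-8, 8, 9)
cycles differ ⇒ inequivalent

no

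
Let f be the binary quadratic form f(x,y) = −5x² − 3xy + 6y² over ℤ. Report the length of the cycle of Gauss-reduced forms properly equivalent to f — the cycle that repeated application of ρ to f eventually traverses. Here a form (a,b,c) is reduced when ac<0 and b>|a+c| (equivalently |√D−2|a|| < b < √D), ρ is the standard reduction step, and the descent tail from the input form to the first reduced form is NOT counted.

D = 129, ⌊√D⌋ = 11
descent: ρ → (6,3,-5)  [lands on river]
river: ρ → (-5,7,4)
river: ρ → (4,9,-3)
river: ρ → (-3,9,4)
river: ρ → (4,7,-5)
river: ρ → (-5,3,6)
river: ρ → (6,9,-2)
river: ρ → (-2,11,1)
river: ρ → (1,11,-2)
river: ρ → (-2,9,6)
ρ-cycle length = 10 (tail of 1 descent step not counted)

10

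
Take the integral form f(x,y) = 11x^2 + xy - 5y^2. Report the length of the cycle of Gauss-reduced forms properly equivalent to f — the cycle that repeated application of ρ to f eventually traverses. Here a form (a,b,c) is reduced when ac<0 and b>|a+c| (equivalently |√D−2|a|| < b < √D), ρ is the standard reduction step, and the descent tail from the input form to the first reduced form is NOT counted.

D = 221, ⌊√D⌋ = 14
descent: ρ → (-5,9,7)  [lands on river]
river: ρ → (7,5,-7)
river: ρ → (-7,9,5)
river: ρ → (5,11,-5)
ρ-cycle length = 4 (tail of 1 descent step not counted)

4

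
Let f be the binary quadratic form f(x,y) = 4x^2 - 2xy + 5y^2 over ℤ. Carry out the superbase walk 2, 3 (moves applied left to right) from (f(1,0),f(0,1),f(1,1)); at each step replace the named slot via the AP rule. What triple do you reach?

start (4,5,7) = (f(1,0),f(0,1),f(1,1))
replace slot 2: 2·(4+7) − 5 = 17 → (4,17,7)
replace slot 3: 2·(4+17) − 7 = 35 → (4,17,35)

4,17,35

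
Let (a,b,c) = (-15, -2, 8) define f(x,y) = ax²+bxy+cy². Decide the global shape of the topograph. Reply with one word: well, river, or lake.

D = b²−4ac = (-2)² − 4·(-15)·8 = 484
D = 22² is a perfect square ⇒ form factors over ℤ ⇒ lakes

lake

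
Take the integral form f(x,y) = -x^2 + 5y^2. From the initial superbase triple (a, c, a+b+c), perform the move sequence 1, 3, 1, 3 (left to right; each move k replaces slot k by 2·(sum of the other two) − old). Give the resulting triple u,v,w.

start (-1,5,4) = (f(1,0),f(0,1),f(1,1))
replace slot 1: 2·(5+4) − (-1) = 19 → (19,5,4)
replace slot 3: 2·(19+5) − 4 = 44 → (19,5,44)
replace slot 1: 2·(5+44) − 19 = 79 → (79,5,44)
replace slot 3: 2·(79+5) − 44 = 124 → (79,5,124)

79,5,124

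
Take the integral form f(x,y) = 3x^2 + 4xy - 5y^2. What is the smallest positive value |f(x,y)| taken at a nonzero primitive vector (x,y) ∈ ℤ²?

river: ρ → (-5,6,2)
river: ρ → (2,6,-5)
river: ρ → (-5,4,3)
river: ρ → (3,8,-1)
river: ρ → (-1,8,3)
river: ρ → (3,4,-5)
closes: descent 0, river 6
min |a| on river = 1

1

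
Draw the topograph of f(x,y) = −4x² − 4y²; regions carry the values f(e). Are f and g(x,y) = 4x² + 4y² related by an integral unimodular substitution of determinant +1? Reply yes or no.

D₁ = -64, D₂ = -64
f is negative-definite; reduce −f:
−f: reduced (well bottom): (4,0,4) with a≤c, −a<b≤a
flip sign back: reduced form of f is (-4,0,-4)
g: reduced (well bottom): (4,0,4) with a≤c, −a<b≤a
reduced forms (-4, 0, -4) vs (4, 0, 4) ⇒ inequivalent

no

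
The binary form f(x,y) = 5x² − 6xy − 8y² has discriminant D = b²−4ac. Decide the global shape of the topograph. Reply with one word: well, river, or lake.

D = b²−4ac = (-6)² − 4·5·(-8) = 196
D = 14² is a perfect square ⇒ form factors over ℤ ⇒ lakes

lake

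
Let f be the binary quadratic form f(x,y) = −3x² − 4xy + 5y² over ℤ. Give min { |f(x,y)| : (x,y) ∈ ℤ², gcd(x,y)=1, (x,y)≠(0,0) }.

descent: ρ → (5,4,-3)  [lands on river]
river: ρ → (-3,8,1)
river: ρ → (1,8,-3)
river: ρ → (-3,4,5)
river: ρ → (5,6,-2)
river: ρ → (-2,6,5)
closes: descent 1, river 6
min |a| on river = 1

1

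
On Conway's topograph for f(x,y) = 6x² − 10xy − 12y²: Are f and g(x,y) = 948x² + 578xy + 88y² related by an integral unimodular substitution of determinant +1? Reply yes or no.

D₁ = 388, D₂ = 388
river cycle of f (length 18): (-12, 10, 6), (6, 14, -8), (-8, 18, 2), (2, 18, -8), (-8, 14, 6), (6, 10, -12), (-12, 14, 4), (4, 18, -4), (-4, 14, 12), (12, 10, -6), … (8 more)
river cycle of g (length 18): (6, 14, -8), (-8, 18, 2), (2, 18, -8), (-8, 14, 6), (6, 10, -12), (-12, 14, 4), (4, 18, -4), (-4, 14, 12), (12, 10, -6), (-6, 14, 8), … (8 more)
cycles coincide ⇒ equivalent

yes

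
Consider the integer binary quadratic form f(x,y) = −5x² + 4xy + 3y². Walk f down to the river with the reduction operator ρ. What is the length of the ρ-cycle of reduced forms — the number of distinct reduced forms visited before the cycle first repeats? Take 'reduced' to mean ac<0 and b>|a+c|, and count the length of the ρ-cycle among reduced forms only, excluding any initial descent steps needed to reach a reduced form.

D = 76, ⌊√D⌋ = 8
river: ρ → (3,8,-1)
river: ρ → (-1,8,3)
river: ρ → (3,4,-5)
river: ρ → (-5,6,2)
river: ρ → (2,6,-5)
river: ρ → (-5,4,3)
ρ-cycle length = 6 (tail of 0 descent steps not counted)

6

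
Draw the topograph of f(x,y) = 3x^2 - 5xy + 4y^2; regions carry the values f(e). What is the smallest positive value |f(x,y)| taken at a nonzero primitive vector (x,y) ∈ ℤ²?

translate: b→1 (≡-5 mod 6), so (3,-5,4)→(3,1,2)
flip: (3,1,2)→(2,-1,3)
reduced (well bottom): (2,-1,3) with a≤c, −a<b≤a
well minimum = a = 2

2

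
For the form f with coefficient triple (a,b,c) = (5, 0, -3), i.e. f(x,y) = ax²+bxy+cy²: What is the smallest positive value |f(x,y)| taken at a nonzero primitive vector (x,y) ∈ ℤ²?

descent: ρ → (-3,6,2)  [lands on river]
river: ρ → (2,6,-3)
closes: descent 1, river 2
min |a| on river = 2

2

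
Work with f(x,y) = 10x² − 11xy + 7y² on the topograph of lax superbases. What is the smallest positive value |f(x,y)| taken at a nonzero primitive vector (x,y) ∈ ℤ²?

translate: b→9 (≡-11 mod 20), so (10,-11,7)→(10,9,6)
flip: (10,9,6)→(6,-9,10)
translate: b→3 (≡-9 mod 12), so (6,-9,10)→(6,3,7)
reduced (well bottom): (6,3,7) with a≤c, −a<b≤a
well minimum = a = 6

6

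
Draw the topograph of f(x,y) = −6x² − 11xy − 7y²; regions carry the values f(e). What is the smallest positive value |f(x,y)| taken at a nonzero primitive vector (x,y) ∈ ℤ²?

translate: b→-1 (≡11 mod 12), so (6,11,7)→(6,-1,2)
flip: (6,-1,2)→(2,1,6)
reduced (well bottom): (2,1,6) with a≤c, −a<b≤a
well minimum |f| = |-2| = 2 (negative-definite)

2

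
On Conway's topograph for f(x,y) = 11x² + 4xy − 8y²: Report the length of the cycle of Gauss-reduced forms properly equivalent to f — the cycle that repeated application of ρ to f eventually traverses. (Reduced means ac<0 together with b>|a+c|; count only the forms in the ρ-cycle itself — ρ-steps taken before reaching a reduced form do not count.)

D = 368, ⌊√D⌋ = 19
river: ρ → (-8,12,7)
river: ρ → (7,16,-4)
river: ρ → (-4,16,7)
river: ρ → (7,12,-8)
river: ρ → (-8,4,11)
river: ρ → (11,18,-1)
river: ρ → (-1,18,11)
river: ρ → (11,4,-8)
ρ-cycle length = 8 (tail of 0 descent steps not counted)

8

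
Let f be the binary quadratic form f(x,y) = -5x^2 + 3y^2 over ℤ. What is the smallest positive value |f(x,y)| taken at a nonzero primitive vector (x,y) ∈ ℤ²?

descent: ρ → (3,6,-2)  [lands on river]
river: ρ → (-2,6,3)
closes: descent 1, river 2
min |a| on river = 2

2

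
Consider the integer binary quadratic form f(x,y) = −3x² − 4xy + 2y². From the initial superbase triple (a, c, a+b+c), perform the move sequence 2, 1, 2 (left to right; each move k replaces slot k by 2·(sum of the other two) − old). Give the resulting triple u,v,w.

start (-3,2,-5) = (f(1,0),f(0,1),f(1,1))
replace slot 2: 2·((-3)+(-5)) − 2 = -18 → (-3,-18,-5)
replace slot 1: 2·((-18)+(-5)) − (-3) = -43 → (-43,-18,-5)
replace slot 2: 2·((-43)+(-5)) − (-18) = -78 → (-43,-78,-5)

-43,-78,-5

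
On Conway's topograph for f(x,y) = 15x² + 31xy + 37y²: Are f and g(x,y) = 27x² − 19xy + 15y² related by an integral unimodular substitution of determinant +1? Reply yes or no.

D₁ = -1259, D₂ = -1259
f: translate: b→1 (≡31 mod 30), so (15,31,37)→(15,1,21)
f: reduced (well bottom): (15,1,21) with a≤c, −a<b≤a
g: flip: (27,-19,15)→(15,19,27)
g: translate: b→-11 (≡19 mod 30), so (15,19,27)→(15,-11,23)
g: reduced (well bottom): (15,-11,23) with a≤c, −a<b≤a
reduced forms (15, 1, 21) vs (15, -11, 23) ⇒ inequivalent

no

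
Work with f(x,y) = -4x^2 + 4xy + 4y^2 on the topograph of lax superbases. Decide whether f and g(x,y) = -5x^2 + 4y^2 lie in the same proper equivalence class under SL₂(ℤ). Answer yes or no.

D₁ = 80, D₂ = 80
river cycle of f (length 2): (4, 4, -4), (-4, 4, 4)
river cycle of g (length 2): (4, 8, -1), (-1, 8, 4)
cycles differ ⇒ inequivalent

no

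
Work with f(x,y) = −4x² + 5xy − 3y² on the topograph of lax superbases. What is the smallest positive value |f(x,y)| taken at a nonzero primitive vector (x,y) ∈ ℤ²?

translate: b→3 (≡-5 mod 8), so (4,-5,3)→(4,3,2)
flip: (4,3,2)→(2,-3,4)
translate: b→1 (≡-3 mod 4), so (2,-3,4)→(2,1,3)
reduced (well bottom): (2,1,3) with a≤c, −a<b≤a
well minimum |f| = |-2| = 2 (negative-definite)

2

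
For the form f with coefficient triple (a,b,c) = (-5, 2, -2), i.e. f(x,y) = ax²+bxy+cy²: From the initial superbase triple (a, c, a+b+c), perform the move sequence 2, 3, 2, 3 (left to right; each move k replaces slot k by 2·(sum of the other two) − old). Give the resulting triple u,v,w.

start (-5,-2,-5) = (f(1,0),f(0,1),f(1,1))
replace slot 2: 2·((-5)+(-5)) − (-2) = -18 → (-5,-18,-5)
replace slot 3: 2·((-5)+(-18)) − (-5) = -41 → (-5,-18,-41)
replace slot 2: 2·((-5)+(-41)) − (-18) = -74 → (-5,-74,-41)
replace slot 3: 2·((-5)+(-74)) − (-41) = -117 → (-5,-74,-117)

-5,-74,-117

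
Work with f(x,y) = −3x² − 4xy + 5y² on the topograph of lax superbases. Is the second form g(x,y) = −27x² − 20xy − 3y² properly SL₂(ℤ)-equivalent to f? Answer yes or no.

D₁ = 76, D₂ = 76
river cycle of f (length 6): (5, 4, -3), (-3, 8, 1), (1, 8, -3), (-3, 4, 5), (5, 6, -2), (-2, 6, 5)
river cycle of g (length 6): (-3, 8, 1), (1, 8, -3), (-3, 4, 5), (5, 6, -2), (-2, 6, 5), (5, 4, -3)
cycles coincide ⇒ equivalent

yes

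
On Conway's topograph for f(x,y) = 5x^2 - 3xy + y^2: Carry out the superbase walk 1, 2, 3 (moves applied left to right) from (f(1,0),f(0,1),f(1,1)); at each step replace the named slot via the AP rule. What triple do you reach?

start (5,1,3) = (f(1,0),f(0,1),f(1,1))
replace slot 1: 2·(1+3) − 5 = 3 → (3,1,3)
replace slot 2: 2·(3+3) − 1 = 11 → (3,11,3)
replace slot 3: 2·(3+11) − 3 = 25 → (3,11,25)

3,11,25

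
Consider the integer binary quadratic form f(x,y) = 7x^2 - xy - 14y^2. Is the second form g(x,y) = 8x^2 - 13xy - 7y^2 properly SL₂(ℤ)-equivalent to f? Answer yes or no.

D₁ = 393, D₂ = 393
river cycle of f (length 16): (7, 13, -8), (-8, 19, 1), (1, 19, -8), (-8, 13, 7), (7, 15, -6), (-6, 9, 13), (13, 17, -2), (-2, 19, 4), (4, 13, -14), (-14, 15, 3), … (6 more)
river cycle of g (length 16): (-7, 13, 8), (8, 19, -1), (-1, 19, 8), (8, 13, -7), (-7, 15, 6), (6, 9, -13), (-13, 17, 2), (2, 19, -4), (-4, 13, 14), (14, 15, -3), … (6 more)
cycles differ ⇒ inequivalent

no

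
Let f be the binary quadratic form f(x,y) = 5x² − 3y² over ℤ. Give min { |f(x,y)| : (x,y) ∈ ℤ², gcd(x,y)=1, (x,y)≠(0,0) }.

descent: ρ → (-3,6,2)  [lands on river]
river: ρ → (2,6,-3)
closes: descent 1, river 2
min |a| on river = 2

2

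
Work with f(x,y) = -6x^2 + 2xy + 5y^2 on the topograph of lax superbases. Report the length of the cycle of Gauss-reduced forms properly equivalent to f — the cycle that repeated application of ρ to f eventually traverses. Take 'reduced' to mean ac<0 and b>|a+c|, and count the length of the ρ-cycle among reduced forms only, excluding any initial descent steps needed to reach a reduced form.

D = 124, ⌊√D⌋ = 11
river: ρ → (5,8,-3)
river: ρ → (-3,10,2)
river: ρ → (2,10,-3)
river: ρ → (-3,8,5)
river: ρ → (5,2,-6)
river: ρ → (-6,10,1)
river: ρ → (1,10,-6)
river: ρ → (-6,2,5)
ρ-cycle length = 8 (tail of 0 descent steps not counted)

8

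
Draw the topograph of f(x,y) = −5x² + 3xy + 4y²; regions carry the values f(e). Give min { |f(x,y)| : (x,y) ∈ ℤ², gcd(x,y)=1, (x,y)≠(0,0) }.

river: ρ → (4,5,-4)
river: ρ → (-4,3,5)
river: ρ → (5,7,-2)
river: ρ → (-2,9,1)
river: ρ → (1,9,-2)
river: ρ → (-2,7,5)
river: ρ → (5,3,-4)
river: ρ → (-4,5,4)
river: ρ → (4,3,-5)
river: ρ → (-5,7,2)
river: ρ → (2,9,-1)
river: ρ → (-1,9,2)
river: ρ → (2,7,-5)
river: ρ → (-5,3,4)
closes: descent 0, river 14
min |a| on river = 1

1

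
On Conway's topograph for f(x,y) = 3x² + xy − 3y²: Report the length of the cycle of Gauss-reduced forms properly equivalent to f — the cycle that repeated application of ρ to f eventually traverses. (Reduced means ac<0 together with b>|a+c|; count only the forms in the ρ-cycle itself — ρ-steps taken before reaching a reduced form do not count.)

D = 37, ⌊√D⌋ = 6
river: ρ → (-3,5,1)
river: ρ → (1,5,-3)
river: ρ → (-3,1,3)
river: ρ → (3,5,-1)
river: ρ → (-1,5,3)
river: ρ → (3,1,-3)
ρ-cycle length = 6 (tail of 0 descent steps not counted)

6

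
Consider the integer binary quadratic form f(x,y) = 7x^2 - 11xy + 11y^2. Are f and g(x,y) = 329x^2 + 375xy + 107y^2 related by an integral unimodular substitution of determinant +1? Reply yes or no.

D₁ = -187, D₂ = -187
f: translate: b→3 (≡-11 mod 14), so (7,-11,11)→(7,3,7)
f: reduced (well bottom): (7,3,7) with a≤c, −a<b≤a
g: translate: b→-283 (≡375 mod 658), so (329,375,107)→(329,-283,61)
g: flip: (329,-283,61)→(61,283,329)
g: translate: b→39 (≡283 mod 122), so (61,283,329)→(61,39,7)
g: flip: (61,39,7)→(7,-39,61)
g: translate: b→3 (≡-39 mod 14), so (7,-39,61)→(7,3,7)
g: reduced (well bottom): (7,3,7) with a≤c, −a<b≤a
reduced forms (7, 3, 7) vs (7, 3, 7) ⇒ equivalent

yes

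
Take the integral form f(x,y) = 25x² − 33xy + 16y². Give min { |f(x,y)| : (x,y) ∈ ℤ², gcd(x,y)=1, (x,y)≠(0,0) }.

translate: b→17 (≡-33 mod 50), so (25,-33,16)→(25,17,8)
flip: (25,17,8)→(8,-17,25)
translate: b→-1 (≡-17 mod 16), so (8,-17,25)→(8,-1,16)
reduced (well bottom): (8,-1,16) with a≤c, −a<b≤a
well minimum = a = 8

8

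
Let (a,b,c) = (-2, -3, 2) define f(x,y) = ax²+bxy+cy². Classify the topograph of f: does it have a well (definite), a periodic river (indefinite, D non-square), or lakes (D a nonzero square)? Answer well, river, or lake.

D = b²−4ac = (-3)² − 4·(-2)·2 = 25
D = 5² is a perfect square ⇒ form factors over ℤ ⇒ lakes

lake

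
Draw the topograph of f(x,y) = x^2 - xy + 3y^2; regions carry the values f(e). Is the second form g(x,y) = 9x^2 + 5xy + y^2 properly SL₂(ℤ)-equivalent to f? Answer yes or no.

D₁ = -11, D₂ = -11
f: translate: b→1 (≡-1 mod 2), so (1,-1,3)→(1,1,3)
f: reduced (well bottom): (1,1,3) with a≤c, −a<b≤a
g: flip: (9,5,1)→(1,-5,9)
g: translate: b→1 (≡-5 mod 2), so (1,-5,9)→(1,1,3)
g: reduced (well bottom): (1,1,3) with a≤c, −a<b≤a
reduced forms (1, 1, 3) vs (1, 1, 3) ⇒ equivalent

yes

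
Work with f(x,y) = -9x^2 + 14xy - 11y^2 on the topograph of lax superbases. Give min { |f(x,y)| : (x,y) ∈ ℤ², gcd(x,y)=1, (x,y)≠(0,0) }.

translate: b→4 (≡-14 mod 18), so (9,-14,11)→(9,4,6)
flip: (9,4,6)→(6,-4,9)
reduced (well bottom): (6,-4,9) with a≤c, −a<b≤a
well minimum |f| = |-6| = 6 (negative-definite)

6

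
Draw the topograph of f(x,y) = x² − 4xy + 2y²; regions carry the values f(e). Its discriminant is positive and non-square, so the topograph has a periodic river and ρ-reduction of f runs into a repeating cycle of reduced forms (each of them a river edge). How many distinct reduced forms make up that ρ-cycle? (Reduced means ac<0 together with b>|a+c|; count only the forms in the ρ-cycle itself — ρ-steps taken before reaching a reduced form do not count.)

D = 8, ⌊√D⌋ = 2
descent: ρ → (2,0,-1)
descent: ρ → (-1,2,1)  [lands on river]
river: ρ → (1,2,-1)
ρ-cycle length = 2 (tail of 2 descent steps not counted)

2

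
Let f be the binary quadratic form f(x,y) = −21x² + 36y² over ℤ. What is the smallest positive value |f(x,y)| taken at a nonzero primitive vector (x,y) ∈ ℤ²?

descent: ρ → (36,0,-21)
descent: ρ → (-21,42,15)  [lands on river]
river: ρ → (15,48,-12)
river: ρ → (-12,48,15)
river: ρ → (15,42,-21)
closes: descent 2, river 4
min |a| on river = 12

12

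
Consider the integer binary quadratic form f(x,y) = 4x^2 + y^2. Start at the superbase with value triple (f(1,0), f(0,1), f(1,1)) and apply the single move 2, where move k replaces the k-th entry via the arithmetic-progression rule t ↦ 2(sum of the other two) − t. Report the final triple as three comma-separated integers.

start (4,1,5) = (f(1,0),f(0,1),f(1,1))
replace slot 2: 2·(4+5) − 1 = 17 → (4,17,5)

4,17,5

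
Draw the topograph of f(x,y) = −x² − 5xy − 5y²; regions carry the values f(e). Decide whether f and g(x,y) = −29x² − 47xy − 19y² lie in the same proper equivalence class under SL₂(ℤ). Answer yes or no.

D₁ = 5, D₂ = 5
river cycle of f (length 2): (-1, 1, 1), (1, 1, -1)
river cycle of g (length 2): (-1, 1, 1), (1, 1, -1)
cycles coincide ⇒ equivalent

yes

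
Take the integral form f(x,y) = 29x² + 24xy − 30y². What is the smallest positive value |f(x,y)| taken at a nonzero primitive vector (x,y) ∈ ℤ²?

river: ρ → (-30,36,23)
river: ρ → (23,56,-10)
river: ρ → (-10,44,53)
river: ρ → (53,62,-1)
river: ρ → (-1,62,53)
river: ρ → (53,44,-10)
river: ρ → (-10,56,23)
river: ρ → (23,36,-30)
river: ρ → (-30,24,29)
river: ρ → (29,34,-25)
river: ρ → (-25,16,38)
river: ρ → (38,60,-3)
river: ρ → (-3,60,38)
river: ρ → (38,16,-25)
river: ρ → (-25,34,29)
river: ρ → (29,24,-30)
closes: descent 0, river 16
min |a| on river = 1

1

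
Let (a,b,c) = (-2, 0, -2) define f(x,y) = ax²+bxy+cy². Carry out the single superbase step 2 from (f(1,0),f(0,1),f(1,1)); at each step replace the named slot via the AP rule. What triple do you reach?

start (-2,-2,-4) = (f(1,0),f(0,1),f(1,1))
replace slot 2: 2·((-2)+(-4)) − (-2) = -10 → (-2,-10,-4)

-2,-10,-4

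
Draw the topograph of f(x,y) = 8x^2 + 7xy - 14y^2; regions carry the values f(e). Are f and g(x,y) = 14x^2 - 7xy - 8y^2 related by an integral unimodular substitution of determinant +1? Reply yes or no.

D₁ = 497, D₂ = 497
river cycle of f (length 14): (-14, 21, 1), (1, 21, -14), (-14, 7, 8), (8, 9, -13), (-13, 17, 4), (4, 15, -17), (-17, 19, 2), (2, 21, -7), (-7, 21, 2), (2, 19, -17), … (4 more)
river cycle of g (length 14): (-8, 7, 14), (14, 21, -1), (-1, 21, 14), (14, 7, -8), (-8, 9, 13), (13, 17, -4), (-4, 15, 17), (17, 19, -2), (-2, 21, 7), (7, 21, -2), … (4 more)
cycles differ ⇒ inequivalent

no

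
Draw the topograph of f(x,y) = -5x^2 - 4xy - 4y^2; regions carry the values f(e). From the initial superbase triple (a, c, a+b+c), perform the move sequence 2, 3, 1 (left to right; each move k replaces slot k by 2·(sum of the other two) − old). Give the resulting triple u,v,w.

start (-5,-4,-13) = (f(1,0),f(0,1),f(1,1))
replace slot 2: 2·((-5)+(-13)) − (-4) = -32 → (-5,-32,-13)
replace slot 3: 2·((-5)+(-32)) − (-13) = -61 → (-5,-32,-61)
replace slot 1: 2·((-32)+(-61)) − (-5) = -181 → (-181,-32,-61)

-181,-32,-61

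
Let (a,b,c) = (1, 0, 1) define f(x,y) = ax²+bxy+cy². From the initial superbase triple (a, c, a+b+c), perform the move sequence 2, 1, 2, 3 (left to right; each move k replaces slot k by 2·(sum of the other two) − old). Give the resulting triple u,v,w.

start (1,1,2) = (f(1,0),f(0,1),f(1,1))
replace slot 2: 2·(1+2) − 1 = 5 → (1,5,2)
replace slot 1: 2·(5+2) − 1 = 13 → (13,5,2)
replace slot 2: 2·(13+2) − 5 = 25 → (13,25,2)
replace slot 3: 2·(13+25) − 2 = 74 → (13,25,74)

13,25,74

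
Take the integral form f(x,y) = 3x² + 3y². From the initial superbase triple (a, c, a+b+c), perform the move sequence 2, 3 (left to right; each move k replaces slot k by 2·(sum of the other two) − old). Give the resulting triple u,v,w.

start (3,3,6) = (f(1,0),f(0,1),f(1,1))
replace slot 2: 2·(3+6) − 3 = 15 → (3,15,6)
replace slot 3: 2·(3+15) − 6 = 30 → (3,15,30)

3,15,30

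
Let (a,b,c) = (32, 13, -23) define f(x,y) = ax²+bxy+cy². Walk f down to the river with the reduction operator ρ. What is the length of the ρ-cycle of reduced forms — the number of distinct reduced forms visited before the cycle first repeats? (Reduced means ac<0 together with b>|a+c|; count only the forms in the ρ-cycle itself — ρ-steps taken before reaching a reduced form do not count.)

D = 3113, ⌊√D⌋ = 55
river: ρ → (-23,33,22)
river: ρ → (22,55,-1)
river: ρ → (-1,55,22)
river: ρ → (22,33,-23)
river: ρ → (-23,13,32)
river: ρ → (32,51,-4)
river: ρ → (-4,53,19)
river: ρ → (19,23,-34)
river: ρ → (-34,45,8)
river: ρ → (8,51,-16)
river: ρ → (-16,45,17)
river: ρ → (17,23,-38)
river: ρ → (-38,53,2)
river: ρ → (2,55,-11)
river: ρ → (-11,55,2)
river: ρ → (2,53,-38)
river: ρ → (-38,23,17)
river: ρ → (17,45,-16)
river: ρ → (-16,51,8)
river: ρ → (8,45,-34)
river: ρ → (-34,23,19)
river: ρ → (19,53,-4)
river: ρ → (-4,51,32)
river: ρ → (32,13,-23)
ρ-cycle length = 24 (tail of 0 descent steps not counted)

24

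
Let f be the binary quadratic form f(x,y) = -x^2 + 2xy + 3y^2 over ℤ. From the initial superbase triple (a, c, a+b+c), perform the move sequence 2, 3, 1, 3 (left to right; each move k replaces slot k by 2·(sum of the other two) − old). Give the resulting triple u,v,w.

start (-1,3,4) = (f(1,0),f(0,1),f(1,1))
replace slot 2: 2·((-1)+4) − 3 = 3 → (-1,3,4)
replace slot 3: 2·((-1)+3) − 4 = 0 → (-1,3,0)
replace slot 1: 2·(3+0) − (-1) = 7 → (7,3,0)
replace slot 3: 2·(7+3) − 0 = 20 → (7,3,20)

7,3,20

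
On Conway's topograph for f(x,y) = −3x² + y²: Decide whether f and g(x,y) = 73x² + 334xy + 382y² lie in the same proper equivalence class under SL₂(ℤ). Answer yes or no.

D₁ = 12, D₂ = 12
river cycle of f (length 2): (1, 2, -2), (-2, 2, 1)
river cycle of g (length 2): (1, 2, -2), (-2, 2, 1)
cycles coincide ⇒ equivalent

yes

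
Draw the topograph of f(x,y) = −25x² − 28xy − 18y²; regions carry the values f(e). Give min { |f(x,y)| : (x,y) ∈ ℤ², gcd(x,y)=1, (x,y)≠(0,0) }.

translate: b→-22 (≡28 mod 50), so (25,28,18)→(25,-22,15)
flip: (25,-22,15)→(15,22,25)
translate: b→-8 (≡22 mod 30), so (15,22,25)→(15,-8,18)
reduced (well bottom): (15,-8,18) with a≤c, −a<b≤a
well minimum |f| = |-15| = 15 (negative-definite)

15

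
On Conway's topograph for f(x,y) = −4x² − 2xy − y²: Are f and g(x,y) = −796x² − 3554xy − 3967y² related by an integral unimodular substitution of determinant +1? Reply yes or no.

D₁ = -12, D₂ = -12
f is negative-definite; reduce −f:
−f: flip: (4,2,1)→(1,-2,4)
−f: translate: b→0 (≡-2 mod 2), so (1,-2,4)→(1,0,3)
−f: reduced (well bottom): (1,0,3) with a≤c, −a<b≤a
flip sign back: reduced form of f is (-1,0,-3)
g is negative-definite; reduce −g:
−g: translate: b→370 (≡3554 mod 1592), so (796,3554,3967)→(796,370,43)
−g: flip: (796,370,43)→(43,-370,796)
−g: translate: b→-26 (≡-370 mod 86), so (43,-370,796)→(43,-26,4)
−g: flip: (43,-26,4)→(4,26,43)
−g: translate: b→2 (≡26 mod 8), so (4,26,43)→(4,2,1)
−g: flip: (4,2,1)→(1,-2,4)
−g: translate: b→0 (≡-2 mod 2), so (1,-2,4)→(1,0,3)
−g: reduced (well bottom): (1,0,3) with a≤c, −a<b≤a
flip sign back: reduced form of g is (-1,0,-3)
reduced forms (-1, 0, -3) vs (-1, 0, -3) ⇒ equivalent

yes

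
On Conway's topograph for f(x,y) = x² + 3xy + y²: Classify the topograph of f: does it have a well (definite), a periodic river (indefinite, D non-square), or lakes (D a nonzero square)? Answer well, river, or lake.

D = b²−4ac = 3² − 4·1·1 = 5
D > 0 non-square ⇒ indefinite ⇒ periodic river

river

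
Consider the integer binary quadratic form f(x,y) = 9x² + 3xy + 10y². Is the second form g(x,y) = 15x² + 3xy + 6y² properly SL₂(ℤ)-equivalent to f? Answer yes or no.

D₁ = -351, D₂ = -351
f: reduced (well bottom): (9,3,10) with a≤c, −a<b≤a
g: flip: (15,3,6)→(6,-3,15)
g: reduced (well bottom): (6,-3,15) with a≤c, −a<b≤a
reduced forms (9, 3, 10) vs (6, -3, 15) ⇒ inequivalent

no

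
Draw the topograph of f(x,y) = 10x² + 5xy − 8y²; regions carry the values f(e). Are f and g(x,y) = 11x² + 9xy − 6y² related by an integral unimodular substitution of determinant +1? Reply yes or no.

D₁ = 345, D₂ = 345
river cycle of f (length 10): (-8, 11, 7), (7, 17, -2), (-2, 15, 15), (15, 15, -2), (-2, 17, 7), (7, 11, -8), (-8, 5, 10), (10, 15, -3), (-3, 15, 10), (10, 5, -8)
river cycle of g (length 10): (-6, 15, 5), (5, 15, -6), (-6, 9, 11), (11, 13, -4), (-4, 11, 14), (14, 17, -1), (-1, 17, 14), (14, 11, -4), (-4, 13, 11), (11, 9, -6)
cycles differ ⇒ inequivalent

no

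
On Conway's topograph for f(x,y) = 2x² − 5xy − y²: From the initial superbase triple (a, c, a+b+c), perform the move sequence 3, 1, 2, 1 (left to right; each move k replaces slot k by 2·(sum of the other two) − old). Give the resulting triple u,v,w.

start (2,-1,-4) = (f(1,0),f(0,1),f(1,1))
replace slot 3: 2·(2+(-1)) − (-4) = 6 → (2,-1,6)
replace slot 1: 2·((-1)+6) − 2 = 8 → (8,-1,6)
replace slot 2: 2·(8+6) − (-1) = 29 → (8,29,6)
replace slot 1: 2·(29+6) − 8 = 62 → (62,29,6)

62,29,6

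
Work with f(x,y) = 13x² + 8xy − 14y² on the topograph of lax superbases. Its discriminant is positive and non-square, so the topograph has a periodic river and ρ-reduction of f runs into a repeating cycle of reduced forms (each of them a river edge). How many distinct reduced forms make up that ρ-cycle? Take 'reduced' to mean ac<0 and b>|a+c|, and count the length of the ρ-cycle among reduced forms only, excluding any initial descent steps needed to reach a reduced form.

D = 792, ⌊√D⌋ = 28
river: ρ → (-14,20,7)
river: ρ → (7,22,-11)
river: ρ → (-11,22,7)
river: ρ → (7,20,-14)
river: ρ → (-14,8,13)
river: ρ → (13,18,-9)
river: ρ → (-9,18,13)
river: ρ → (13,8,-14)
ρ-cycle length = 8 (tail of 0 descent steps not counted)

8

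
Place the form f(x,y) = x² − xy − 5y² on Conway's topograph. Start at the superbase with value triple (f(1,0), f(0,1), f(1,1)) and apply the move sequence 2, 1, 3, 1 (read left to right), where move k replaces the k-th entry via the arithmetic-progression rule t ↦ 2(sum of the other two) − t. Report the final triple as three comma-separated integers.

start (1,-5,-5) = (f(1,0),f(0,1),f(1,1))
replace slot 2: 2·(1+(-5)) − (-5) = -3 → (1,-3,-5)
replace slot 1: 2·((-3)+(-5)) − 1 = -17 → (-17,-3,-5)
replace slot 3: 2·((-17)+(-3)) − (-5) = -35 → (-17,-3,-35)
replace slot 1: 2·((-3)+(-35)) − (-17) = -59 → (-59,-3,-35)

-59,-3,-35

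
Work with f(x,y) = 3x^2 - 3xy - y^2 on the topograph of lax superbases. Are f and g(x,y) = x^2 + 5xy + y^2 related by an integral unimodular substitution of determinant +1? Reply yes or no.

D₁ = 21, D₂ = 21
river cycle of f (length 2): (-1, 3, 3), (3, 3, -1)
river cycle of g (length 2): (1, 3, -3), (-3, 3, 1)
cycles differ ⇒ inequivalent

no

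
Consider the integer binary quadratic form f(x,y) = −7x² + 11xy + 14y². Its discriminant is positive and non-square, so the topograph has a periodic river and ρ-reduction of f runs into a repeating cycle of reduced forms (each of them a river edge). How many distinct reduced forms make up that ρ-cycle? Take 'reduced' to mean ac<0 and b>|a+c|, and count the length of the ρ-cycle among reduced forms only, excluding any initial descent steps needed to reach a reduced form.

D = 513, ⌊√D⌋ = 22
river: ρ → (14,17,-4)
river: ρ → (-4,15,18)
river: ρ → (18,21,-1)
river: ρ → (-1,21,18)
river: ρ → (18,15,-4)
river: ρ → (-4,17,14)
river: ρ → (14,11,-7)
river: ρ → (-7,17,8)
river: ρ → (8,15,-9)
river: ρ → (-9,21,2)
river: ρ → (2,19,-19)
river: ρ → (-19,19,2)
river: ρ → (2,21,-9)
river: ρ → (-9,15,8)
river: ρ → (8,17,-7)
river: ρ → (-7,11,14)
ρ-cycle length = 16 (tail of 0 descent steps not counted)

16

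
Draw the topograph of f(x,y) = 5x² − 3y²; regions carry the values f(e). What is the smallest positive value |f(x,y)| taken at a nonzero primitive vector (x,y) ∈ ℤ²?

descent: ρ → (-3,6,2)  [lands on river]
river: ρ → (2,6,-3)
closes: descent 1, river 2
min |a| on river = 2

2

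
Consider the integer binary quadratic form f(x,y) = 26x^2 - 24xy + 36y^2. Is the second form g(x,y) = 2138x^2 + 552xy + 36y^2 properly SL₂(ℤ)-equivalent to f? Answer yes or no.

D₁ = -3168, D₂ = -3168
f: reduced (well bottom): (26,-24,36) with a≤c, −a<b≤a
g: flip: (2138,552,36)→(36,-552,2138)
g: translate: b→24 (≡-552 mod 72), so (36,-552,2138)→(36,24,26)
g: flip: (36,24,26)→(26,-24,36)
g: reduced (well bottom): (26,-24,36) with a≤c, −a<b≤a
reduced forms (26, -24, 36) vs (26, -24, 36) ⇒ equivalent

yes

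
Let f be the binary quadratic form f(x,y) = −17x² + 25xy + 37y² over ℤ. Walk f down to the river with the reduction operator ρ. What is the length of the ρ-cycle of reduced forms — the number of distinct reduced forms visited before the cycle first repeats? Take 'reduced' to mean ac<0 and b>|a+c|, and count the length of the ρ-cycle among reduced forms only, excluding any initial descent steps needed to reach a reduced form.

D = 3141, ⌊√D⌋ = 56
river: ρ → (37,49,-5)
river: ρ → (-5,51,27)
river: ρ → (27,3,-29)
river: ρ → (-29,55,1)
river: ρ → (1,55,-29)
river: ρ → (-29,3,27)
river: ρ → (27,51,-5)
river: ρ → (-5,49,37)
river: ρ → (37,25,-17)
river: ρ → (-17,43,19)
river: ρ → (19,33,-27)
river: ρ → (-27,21,25)
river: ρ → (25,29,-23)
river: ρ → (-23,17,31)
river: ρ → (31,45,-9)
river: ρ → (-9,45,31)
river: ρ → (31,17,-23)
river: ρ → (-23,29,25)
river: ρ → (25,21,-27)
river: ρ → (-27,33,19)
river: ρ → (19,43,-17)
river: ρ → (-17,25,37)
ρ-cycle length = 22 (tail of 0 descent steps not counted)

22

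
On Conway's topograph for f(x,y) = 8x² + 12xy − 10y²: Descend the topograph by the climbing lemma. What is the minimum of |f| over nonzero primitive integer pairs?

river: ρ → (-10,8,10)
river: ρ → (10,12,-8)
river: ρ → (-8,20,2)
river: ρ → (2,20,-8)
river: ρ → (-8,12,10)
river: ρ → (10,8,-10)
river: ρ → (-10,12,8)
river: ρ → (8,20,-2)
river: ρ → (-2,20,8)
river: ρ → (8,12,-10)
closes: descent 0, river 10
min |a| on river = 2

2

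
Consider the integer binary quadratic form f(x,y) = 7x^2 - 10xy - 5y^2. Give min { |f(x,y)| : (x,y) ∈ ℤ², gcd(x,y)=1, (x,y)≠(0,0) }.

descent: ρ → (-5,10,7)  [lands on river]
river: ρ → (7,4,-8)
river: ρ → (-8,12,3)
river: ρ → (3,12,-8)
river: ρ → (-8,4,7)
river: ρ → (7,10,-5)
closes: descent 1, river 6
min |a| on river = 3

3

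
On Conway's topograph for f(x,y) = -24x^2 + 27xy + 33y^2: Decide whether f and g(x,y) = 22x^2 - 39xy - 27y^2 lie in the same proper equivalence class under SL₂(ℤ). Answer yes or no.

D₁ = 3897, D₂ = 3897
river cycle of f (length 46): (33, 39, -18), (-18, 33, 39), (39, 45, -12), (-12, 51, 27), (27, 57, -6), (-6, 51, 54), (54, 57, -3), (-3, 57, 54), (54, 51, -6), (-6, 57, 27), … (36 more)
river cycle of g (length 42): (-27, 39, 22), (22, 49, -17), (-17, 53, 16), (16, 43, -32), (-32, 21, 27), (27, 33, -26), (-26, 19, 34), (34, 49, -11), (-11, 61, 4), (4, 59, -26), … (32 more)
cycles differ ⇒ inequivalent

no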